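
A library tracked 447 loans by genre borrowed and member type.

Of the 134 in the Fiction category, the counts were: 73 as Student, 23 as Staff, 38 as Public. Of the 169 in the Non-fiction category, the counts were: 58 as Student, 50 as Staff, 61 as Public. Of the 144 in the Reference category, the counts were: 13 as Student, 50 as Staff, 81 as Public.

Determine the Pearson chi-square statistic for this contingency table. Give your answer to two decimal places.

67.67

Row totals: 134, 169, 144. Column totals: 144, 123, 180. Grand total N = 447.
Expected counts (row total × column total / N):
  Fiction, Student: 134×144/447 = 43.1678
  Fiction, Staff: 134×123/447 = 36.8725
  Fiction, Public: 134×180/447 = 53.9597
  Non-fiction, Student: 169×144/447 = 54.4430
  Non-fiction, Staff: 169×123/447 = 46.5034
  Non-fiction, Public: 169×180/447 = 68.0537
  Reference, Student: 144×144/447 = 46.3893
  Reference, Staff: 144×123/447 = 39.6242
  Reference, Public: 144×180/447 = 57.9866
Contributions (O − E)²/E:
  (73 − 43.1678)²/43.1678 = 20.6163
  (23 − 36.8725)²/36.8725 = 5.2192
  (38 − 53.9597)²/53.9597 = 4.7204
  (58 − 54.4430)²/54.4430 = 0.2324
  (50 − 46.5034)²/46.5034 = 0.2629
  (61 − 68.0537)²/68.0537 = 0.7311
  (13 − 46.3893)²/46.3893 = 24.0324
  (50 − 39.6242)²/39.6242 = 2.7170
  (81 − 57.9866)²/57.9866 = 9.1334
χ² = 20.6163 + 5.2192 + 4.7204 + 0.2324 + 0.2629 + 0.7311 + 24.0324 + 2.7170 + 9.1334 = 67.67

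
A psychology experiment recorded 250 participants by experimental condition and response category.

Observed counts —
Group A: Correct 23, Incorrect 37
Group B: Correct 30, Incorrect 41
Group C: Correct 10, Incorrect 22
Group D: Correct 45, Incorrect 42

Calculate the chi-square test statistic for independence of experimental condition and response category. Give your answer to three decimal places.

5.044

Row totals: 60, 71, 32, 87. Column totals: 108, 142. Grand total N = 250.
Expected counts (row total × column total / N):
  Group A, Correct: 60×108/250 = 25.9200
  Group A, Incorrect: 60×142/250 = 34.0800
  Group B, Correct: 71×108/250 = 30.6720
  Group B, Incorrect: 71×142/250 = 40.3280
  Group C, Correct: 32×108/250 = 13.8240
  Group C, Incorrect: 32×142/250 = 18.1760
  Group D, Correct: 87×108/250 = 37.5840
  Group D, Incorrect: 87×142/250 = 49.4160
Contributions (O − E)²/E:
  (23 − 25.9200)²/25.9200 = 0.3290
  (37 − 34.0800)²/34.0800 = 0.2502
  (30 − 30.6720)²/30.6720 = 0.0147
  (41 − 40.3280)²/40.3280 = 0.0112
  (10 − 13.8240)²/13.8240 = 1.0578
  (22 − 18.1760)²/18.1760 = 0.8045
  (45 − 37.5840)²/37.5840 = 1.4633
  (42 − 49.4160)²/49.4160 = 1.1129
χ² = 0.3290 + 0.2502 + 0.0147 + 0.0112 + 1.0578 + 0.8045 + 1.4633 + 1.1129 = 5.044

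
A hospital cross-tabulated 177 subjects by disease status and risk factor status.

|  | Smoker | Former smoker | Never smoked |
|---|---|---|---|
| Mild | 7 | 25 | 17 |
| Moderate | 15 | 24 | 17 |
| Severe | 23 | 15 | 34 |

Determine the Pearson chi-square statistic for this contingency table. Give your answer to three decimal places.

Row totals: 49, 56, 72. Column totals: 45, 64, 68. Grand total N = 177.
Expected counts (row total × column total / N):
  Mild, Smoker: 49×45/177 = 12.4576
  Mild, Former smoker: 49×64/177 = 17.7175
  Mild, Never smoked: 49×68/177 = 18.8249
  Moderate, Smoker: 56×45/177 = 14.2373
  Moderate, Former smoker: 56×64/177 = 20.2486
  Moderate, Never smoked: 56×68/177 = 21.5141
  Severe, Smoker: 72×45/177 = 18.3051
  Severe, Former smoker: 72×64/177 = 26.0339
  Severe, Never smoked: 72×68/177 = 27.6610
Contributions (O − E)²/E:
  (7 − 12.4576)²/12.4576 = 2.3909
  (25 − 17.7175)²/17.7175 = 2.9934
  (17 − 18.8249)²/18.8249 = 0.1769
  (15 − 14.2373)²/14.2373 = 0.0409
  (24 − 20.2486)²/20.2486 = 0.6950
  (17 − 21.5141)²/21.5141 = 0.9472
  (23 − 18.3051)²/18.3051 = 1.2041
  (15 − 26.0339)²/26.0339 = 4.6765
  (34 − 27.6610)²/27.6610 = 1.4527
χ² = 2.3909 + 2.9934 + 0.1769 + 0.0409 + 0.6950 + 0.9472 + 1.2041 + 4.6765 + 1.4527 = 14.578

14.578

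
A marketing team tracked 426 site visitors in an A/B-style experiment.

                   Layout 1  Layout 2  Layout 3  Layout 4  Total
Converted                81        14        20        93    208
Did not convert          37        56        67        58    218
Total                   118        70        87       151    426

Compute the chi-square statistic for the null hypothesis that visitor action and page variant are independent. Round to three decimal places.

Grand total N = 426.
Expected counts (row total × column total / N):
  Converted, Layout 1: 208×118/426 = 57.6150
  Converted, Layout 2: 208×70/426 = 34.1784
  Converted, Layout 3: 208×87/426 = 42.4789
  Converted, Layout 4: 208×151/426 = 73.7277
  Did not convert, Layout 1: 218×118/426 = 60.3850
  Did not convert, Layout 2: 218×70/426 = 35.8216
  Did not convert, Layout 3: 218×87/426 = 44.5211
  Did not convert, Layout 4: 218×151/426 = 77.2723
Contributions (O − E)²/E:
  (81 − 57.6150)²/57.6150 = 9.4916
  (14 − 34.1784)²/34.1784 = 11.9130
  (20 − 42.4789)²/42.4789 = 11.8953
  (93 − 73.7277)²/73.7277 = 5.0377
  (37 − 60.3850)²/60.3850 = 9.0562
  (56 − 35.8216)²/35.8216 = 11.3665
  (67 − 44.5211)²/44.5211 = 11.3497
  (58 − 77.2723)²/77.2723 = 4.8067
χ² = 9.4916 + 11.9130 + 11.8953 + 5.0377 + 9.0562 + 11.3665 + 11.3497 + 4.8067 = 74.917

74.917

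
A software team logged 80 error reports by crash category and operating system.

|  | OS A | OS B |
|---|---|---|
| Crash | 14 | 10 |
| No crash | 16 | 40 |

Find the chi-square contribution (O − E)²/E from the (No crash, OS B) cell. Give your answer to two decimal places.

0.71

Row total (No crash) = 56; column total (OS B) = 50; N = 80.
Expected count E = 56 × 50 / 80 = 35.000.
Contribution = (O − E)²/E = (40 − 35.000)² / 35.000 = 0.71.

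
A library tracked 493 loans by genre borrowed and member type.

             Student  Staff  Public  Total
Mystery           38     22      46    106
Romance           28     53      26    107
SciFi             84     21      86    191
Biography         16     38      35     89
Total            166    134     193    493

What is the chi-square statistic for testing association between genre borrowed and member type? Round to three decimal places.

70.248

Grand total N = 493.
Expected counts (row total × column total / N):
  Mystery, Student: 106×166/493 = 35.6917
  Mystery, Staff: 106×134/493 = 28.8114
  Mystery, Public: 106×193/493 = 41.4970
  Romance, Student: 107×166/493 = 36.0284
  Romance, Staff: 107×134/493 = 29.0832
  Romance, Public: 107×193/493 = 41.8884
  SciFi, Student: 191×166/493 = 64.3124
  SciFi, Staff: 191×134/493 = 51.9148
  SciFi, Public: 191×193/493 = 74.7728
  Biography, Student: 89×166/493 = 29.9675
  Biography, Staff: 89×134/493 = 24.1907
  Biography, Public: 89×193/493 = 34.8418
Contributions (O − E)²/E:
  (38 − 35.6917)²/35.6917 = 0.1493
  (22 − 28.8114)²/28.8114 = 1.6103
  (46 − 41.4970)²/41.4970 = 0.4886
  (28 − 36.0284)²/36.0284 = 1.7890
  (53 − 29.0832)²/29.0832 = 19.6682
  (26 − 41.8884)²/41.8884 = 6.0265
  (84 − 64.3124)²/64.3124 = 6.0269
  (21 − 51.9148)²/51.9148 = 18.4095
  (86 − 74.7728)²/74.7728 = 1.6858
  (16 − 29.9675)²/29.9675 = 6.5101
  (38 − 24.1907)²/24.1907 = 7.8831
  (35 − 34.8418)²/34.8418 = 0.0007
χ² = 0.1493 + 1.6103 + 0.4886 + 1.7890 + 19.6682 + 6.0265 + 6.0269 + 18.4095 + 1.6858 + 6.5101 + 7.8831 + 0.0007 = 70.248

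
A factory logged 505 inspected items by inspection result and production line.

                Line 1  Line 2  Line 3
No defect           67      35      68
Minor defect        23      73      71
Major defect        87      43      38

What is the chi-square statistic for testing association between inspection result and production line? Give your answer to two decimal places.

63.80

Row totals: 170, 167, 168. Column totals: 177, 151, 177. Grand total N = 505.
Expected counts (row total × column total / N):
  No defect, Line 1: 170×177/505 = 59.584
  No defect, Line 2: 170×151/505 = 50.832
  No defect, Line 3: 170×177/505 = 59.584
  Minor defect, Line 1: 167×177/505 = 58.533
  Minor defect, Line 2: 167×151/505 = 49.935
  Minor defect, Line 3: 167×177/505 = 58.533
  Major defect, Line 1: 168×177/505 = 58.883
  Major defect, Line 2: 168×151/505 = 50.234
  Major defect, Line 3: 168×177/505 = 58.883
Contributions (O − E)²/E:
  (67 − 59.584)²/59.584 = 0.9230
  (35 − 50.832)²/50.832 = 4.9310
  (68 − 59.584)²/59.584 = 1.1887
  (23 − 58.533)²/58.533 = 21.5706
  (73 − 49.935)²/49.935 = 10.6537
  (71 − 58.533)²/58.533 = 2.6554
  (87 − 58.883)²/58.883 = 13.4260
  (43 − 50.234)²/50.234 = 1.0417
  (38 − 58.883)²/58.883 = 7.4062
χ² = 0.9230 + 4.9310 + 1.1887 + 21.5706 + 10.6537 + 2.6554 + 13.4260 + 1.0417 + 7.4062 = 63.80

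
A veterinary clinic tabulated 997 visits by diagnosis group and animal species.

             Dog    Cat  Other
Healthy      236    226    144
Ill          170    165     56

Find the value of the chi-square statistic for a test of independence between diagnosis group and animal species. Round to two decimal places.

Row totals: 606, 391. Column totals: 406, 391, 200. Grand total N = 997.
Expected counts (row total × column total / N):
  Healthy, Dog: 606×406/997 = 246.776
  Healthy, Cat: 606×391/997 = 237.659
  Healthy, Other: 606×200/997 = 121.565
  Ill, Dog: 391×406/997 = 159.224
  Ill, Cat: 391×391/997 = 153.341
  Ill, Other: 391×200/997 = 78.435
Contributions (O − E)²/E:
  (236 − 246.776)²/246.776 = 0.4706
  (226 − 237.659)²/237.659 = 0.5720
  (144 − 121.565)²/121.565 = 4.1404
  (170 − 159.224)²/159.224 = 0.7293
  (165 − 153.341)²/153.341 = 0.8865
  (56 − 78.435)²/78.435 = 6.4172
χ² = 0.4706 + 0.5720 + 4.1404 + 0.7293 + 0.8865 + 6.4172 = 13.22

13.22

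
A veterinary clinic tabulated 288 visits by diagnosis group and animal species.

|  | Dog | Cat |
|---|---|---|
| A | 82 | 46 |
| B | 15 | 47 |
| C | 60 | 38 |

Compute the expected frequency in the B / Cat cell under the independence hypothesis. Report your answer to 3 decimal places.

Row total (B) = 62; column total (Cat) = 131; grand total N = 288.
Expected count = (row total × column total) / N = 62 × 131 / 288 = 28.201.

28.201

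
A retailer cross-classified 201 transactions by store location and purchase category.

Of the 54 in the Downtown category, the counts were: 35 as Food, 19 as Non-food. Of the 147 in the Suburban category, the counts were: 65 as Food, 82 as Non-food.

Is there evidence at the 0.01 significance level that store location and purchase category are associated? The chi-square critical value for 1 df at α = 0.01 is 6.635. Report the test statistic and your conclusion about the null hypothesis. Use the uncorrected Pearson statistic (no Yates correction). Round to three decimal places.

Row totals: 54, 147. Column totals: 100, 101. Grand total N = 201.
Expected counts (row total × column total / N):
  Downtown, Food: 54×100/201 = 26.86567
  Downtown, Non-food: 54×101/201 = 27.13433
  Suburban, Food: 147×100/201 = 73.13433
  Suburban, Non-food: 147×101/201 = 73.86567
Contributions (O − E)²/E:
  (35 − 26.86567)²/26.86567 = 2.4629
  (19 − 27.13433)²/27.13433 = 2.4385
  (65 − 73.13433)²/73.13433 = 0.9047
  (82 − 73.86567)²/73.86567 = 0.8958
χ² = 2.4629 + 2.4385 + 0.9047 + 0.8958 = 6.702
df = (2−1)(2−1) = 1. Since 6.702 > 6.635, reject the null hypothesis of independence at α = 0.01.

6.702; reject H₀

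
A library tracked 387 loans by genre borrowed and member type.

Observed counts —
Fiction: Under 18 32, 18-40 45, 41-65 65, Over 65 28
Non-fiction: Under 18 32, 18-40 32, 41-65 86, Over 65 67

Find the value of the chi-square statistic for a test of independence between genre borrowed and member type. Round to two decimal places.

15.65

Row totals: 170, 217. Column totals: 64, 77, 151, 95. Grand total N = 387.
Expected counts (row total × column total / N):
  Fiction, Under 18: 170×64/387 = 28.114
  Fiction, 18-40: 170×77/387 = 33.824
  Fiction, 41-65: 170×151/387 = 66.331
  Fiction, Over 65: 170×95/387 = 41.731
  Non-fiction, Under 18: 217×64/387 = 35.886
  Non-fiction, 18-40: 217×77/387 = 43.176
  Non-fiction, 41-65: 217×151/387 = 84.669
  Non-fiction, Over 65: 217×95/387 = 53.269
Contributions (O − E)²/E:
  (32 − 28.114)²/28.114 = 0.5371
  (45 − 33.824)²/33.824 = 3.6927
  (65 − 66.331)²/66.331 = 0.0267
  (28 − 41.731)²/41.731 = 4.5180
  (32 − 35.886)²/35.886 = 0.4208
  (32 − 43.176)²/43.176 = 2.8929
  (86 − 84.669)²/84.669 = 0.0209
  (67 − 53.269)²/53.269 = 3.5394
χ² = 0.5371 + 3.6927 + 0.0267 + 4.5180 + 0.4208 + 2.8929 + 0.0209 + 3.5394 = 15.65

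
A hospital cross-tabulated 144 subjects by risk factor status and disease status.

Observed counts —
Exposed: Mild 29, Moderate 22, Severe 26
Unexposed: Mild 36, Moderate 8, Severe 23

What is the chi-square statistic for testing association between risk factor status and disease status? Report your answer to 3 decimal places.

6.809

Row totals: 77, 67. Column totals: 65, 30, 49. Grand total N = 144.
Expected counts (row total × column total / N):
  Exposed, Mild: 77×65/144 = 34.7569
  Exposed, Moderate: 77×30/144 = 16.0417
  Exposed, Severe: 77×49/144 = 26.2014
  Unexposed, Mild: 67×65/144 = 30.2431
  Unexposed, Moderate: 67×30/144 = 13.9583
  Unexposed, Severe: 67×49/144 = 22.7986
Contributions (O − E)²/E:
  (29 − 34.7569)²/34.7569 = 0.9535
  (22 − 16.0417)²/16.0417 = 2.2131
  (26 − 26.2014)²/26.2014 = 0.0015
  (36 − 30.2431)²/30.2431 = 1.0958
  (8 − 13.9583)²/13.9583 = 2.5434
  (23 − 22.7986)²/22.7986 = 0.0018
χ² = 0.9535 + 2.2131 + 0.0015 + 1.0958 + 2.5434 + 0.0018 = 6.809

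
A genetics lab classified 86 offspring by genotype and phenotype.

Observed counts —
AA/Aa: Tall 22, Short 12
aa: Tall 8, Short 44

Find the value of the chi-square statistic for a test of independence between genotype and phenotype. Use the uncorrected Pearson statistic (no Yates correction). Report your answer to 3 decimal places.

Row totals: 34, 52. Column totals: 30, 56. Grand total N = 86.
Expected counts (row total × column total / N):
  AA/Aa, Tall: 34×30/86 = 11.8605
  AA/Aa, Short: 34×56/86 = 22.1395
  aa, Tall: 52×30/86 = 18.1395
  aa, Short: 52×56/86 = 33.8605
Contributions (O − E)²/E:
  (22 − 11.8605)²/11.8605 = 8.6682
  (12 − 22.1395)²/22.1395 = 4.6437
  (8 − 18.1395)²/18.1395 = 5.6677
  (44 − 33.8605)²/33.8605 = 3.0363
χ² = 8.6682 + 4.6437 + 5.6677 + 3.0363 = 22.016

22.016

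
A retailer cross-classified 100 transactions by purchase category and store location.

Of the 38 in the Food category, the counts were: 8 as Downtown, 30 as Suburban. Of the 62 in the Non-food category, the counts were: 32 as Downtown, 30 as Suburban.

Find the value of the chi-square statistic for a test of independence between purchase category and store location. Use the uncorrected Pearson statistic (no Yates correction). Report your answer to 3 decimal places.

9.168

Row totals: 38, 62. Column totals: 40, 60. Grand total N = 100.
Expected counts (row total × column total / N):
  Food, Downtown: 38×40/100 = 15.2000
  Food, Suburban: 38×60/100 = 22.8000
  Non-food, Downtown: 62×40/100 = 24.8000
  Non-food, Suburban: 62×60/100 = 37.2000
Contributions (O − E)²/E:
  (8 − 15.2000)²/15.2000 = 3.4105
  (30 − 22.8000)²/22.8000 = 2.2737
  (32 − 24.8000)²/24.8000 = 2.0903
  (30 − 37.2000)²/37.2000 = 1.3935
χ² = 3.4105 + 2.2737 + 2.0903 + 1.3935 = 9.168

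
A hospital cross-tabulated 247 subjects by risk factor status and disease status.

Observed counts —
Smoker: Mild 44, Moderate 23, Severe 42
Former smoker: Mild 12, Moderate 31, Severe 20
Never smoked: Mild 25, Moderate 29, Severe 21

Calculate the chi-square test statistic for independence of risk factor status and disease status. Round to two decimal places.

Row totals: 109, 63, 75. Column totals: 81, 83, 83. Grand total N = 247.
Expected counts (row total × column total / N):
  Smoker, Mild: 109×81/247 = 35.745
  Smoker, Moderate: 109×83/247 = 36.628
  Smoker, Severe: 109×83/247 = 36.628
  Former smoker, Mild: 63×81/247 = 20.660
  Former smoker, Moderate: 63×83/247 = 21.170
  Former smoker, Severe: 63×83/247 = 21.170
  Never smoked, Mild: 75×81/247 = 24.595
  Never smoked, Moderate: 75×83/247 = 25.202
  Never smoked, Severe: 75×83/247 = 25.202
Contributions (O − E)²/E:
  (44 − 35.745)²/35.745 = 1.9064
  (23 − 36.628)²/36.628 = 5.0705
  (42 − 36.628)²/36.628 = 0.7879
  (12 − 20.660)²/20.660 = 3.6300
  (31 − 21.170)²/21.170 = 4.5644
  (20 − 21.170)²/21.170 = 0.0647
  (25 − 24.595)²/24.595 = 0.0067
  (29 − 25.202)²/25.202 = 0.5724
  (21 − 25.202)²/25.202 = 0.7006
χ² = 1.9064 + 5.0705 + 0.7879 + 3.6300 + 4.5644 + 0.0647 + 0.0067 + 0.5724 + 0.7006 = 17.30

17.30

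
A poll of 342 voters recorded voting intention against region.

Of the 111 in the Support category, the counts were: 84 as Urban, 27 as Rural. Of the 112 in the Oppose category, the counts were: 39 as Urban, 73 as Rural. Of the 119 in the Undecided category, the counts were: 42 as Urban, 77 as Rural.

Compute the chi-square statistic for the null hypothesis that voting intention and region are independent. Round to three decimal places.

Row totals: 111, 112, 119. Column totals: 165, 177. Grand total N = 342.
Expected counts (row total × column total / N):
  Support, Urban: 111×165/342 = 53.5526
  Support, Rural: 111×177/342 = 57.4474
  Oppose, Urban: 112×165/342 = 54.0351
  Oppose, Rural: 112×177/342 = 57.9649
  Undecided, Urban: 119×165/342 = 57.4123
  Undecided, Rural: 119×177/342 = 61.5877
Contributions (O − E)²/E:
  (84 − 53.5526)²/53.5526 = 17.3109
  (27 − 57.4474)²/57.4474 = 16.1373
  (39 − 54.0351)²/54.0351 = 4.1835
  (73 − 57.9649)²/57.9649 = 3.8998
  (42 − 57.4123)²/57.4123 = 4.1374
  (77 − 61.5877)²/61.5877 = 3.8569
χ² = 17.3109 + 16.1373 + 4.1835 + 3.8998 + 4.1374 + 3.8569 = 49.526

49.526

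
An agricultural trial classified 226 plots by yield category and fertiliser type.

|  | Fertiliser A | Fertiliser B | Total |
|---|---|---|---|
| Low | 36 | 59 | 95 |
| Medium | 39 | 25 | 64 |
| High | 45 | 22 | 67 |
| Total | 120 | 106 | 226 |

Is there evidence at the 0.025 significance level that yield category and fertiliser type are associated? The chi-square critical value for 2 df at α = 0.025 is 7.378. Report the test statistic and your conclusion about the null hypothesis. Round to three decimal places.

Grand total N = 226.
Expected counts (row total × column total / N):
  Low, Fertiliser A: 95×120/226 = 50.4425
  Low, Fertiliser B: 95×106/226 = 44.5575
  Medium, Fertiliser A: 64×120/226 = 33.9823
  Medium, Fertiliser B: 64×106/226 = 30.0177
  High, Fertiliser A: 67×120/226 = 35.5752
  High, Fertiliser B: 67×106/226 = 31.4248
Contributions (O − E)²/E:
  (36 − 50.4425)²/50.4425 = 4.1351
  (59 − 44.5575)²/44.5575 = 4.6813
  (39 − 33.9823)²/33.9823 = 0.7409
  (25 − 30.0177)²/30.0177 = 0.8387
  (45 − 35.5752)²/35.5752 = 2.4969
  (22 − 31.4248)²/31.4248 = 2.8266
χ² = 4.1351 + 4.6813 + 0.7409 + 0.8387 + 2.4969 + 2.8266 = 15.720
df = (3−1)(2−1) = 2. Since 15.720 > 7.378, reject the null hypothesis of independence at α = 0.025.

15.720; reject H₀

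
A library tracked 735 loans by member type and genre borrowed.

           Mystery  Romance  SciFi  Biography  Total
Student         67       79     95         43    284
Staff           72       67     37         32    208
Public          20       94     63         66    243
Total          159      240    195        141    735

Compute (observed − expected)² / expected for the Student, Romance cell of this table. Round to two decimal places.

Row total (Student) = 284; column total (Romance) = 240; N = 735.
Expected count E = 284 × 240 / 735 = 92.735.
Contribution = (O − E)²/E = (79 − 92.735)² / 92.735 = 2.03.

2.03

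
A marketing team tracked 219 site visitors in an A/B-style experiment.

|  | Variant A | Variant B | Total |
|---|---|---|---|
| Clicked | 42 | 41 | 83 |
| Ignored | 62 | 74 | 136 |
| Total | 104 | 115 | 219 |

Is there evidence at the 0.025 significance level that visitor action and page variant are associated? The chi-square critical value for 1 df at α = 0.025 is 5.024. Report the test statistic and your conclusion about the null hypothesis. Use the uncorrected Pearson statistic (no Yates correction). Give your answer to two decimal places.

0.52; fail to reject H₀

Grand total N = 219.
Expected counts (row total × column total / N):
  Clicked, Variant A: 83×104/219 = 39.416
  Clicked, Variant B: 83×115/219 = 43.584
  Ignored, Variant A: 136×104/219 = 64.584
  Ignored, Variant B: 136×115/219 = 71.416
Contributions (O − E)²/E:
  (42 − 39.416)²/39.416 = 0.1694
  (41 − 43.584)²/43.584 = 0.1532
  (62 − 64.584)²/64.584 = 0.1034
  (74 − 71.416)²/71.416 = 0.0935
χ² = 0.1694 + 0.1532 + 0.1034 + 0.0935 = 0.52
df = (2−1)(2−1) = 1. Since 0.52 < 5.024, fail to reject the null hypothesis of independence at α = 0.025.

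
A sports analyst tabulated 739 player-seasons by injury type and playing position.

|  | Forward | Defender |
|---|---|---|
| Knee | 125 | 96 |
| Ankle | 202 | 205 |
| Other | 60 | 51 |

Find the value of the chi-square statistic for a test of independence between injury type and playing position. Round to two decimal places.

2.91

Row totals: 221, 407, 111. Column totals: 387, 352. Grand total N = 739.
Expected counts (row total × column total / N):
  Knee, Forward: 221×387/739 = 115.733
  Knee, Defender: 221×352/739 = 105.267
  Ankle, Forward: 407×387/739 = 213.138
  Ankle, Defender: 407×352/739 = 193.862
  Other, Forward: 111×387/739 = 58.129
  Other, Defender: 111×352/739 = 52.871
Contributions (O − E)²/E:
  (125 − 115.733)²/115.733 = 0.7420
  (96 − 105.267)²/105.267 = 0.8158
  (202 − 213.138)²/213.138 = 0.5820
  (205 − 193.862)²/193.862 = 0.6399
  (60 − 58.129)²/58.129 = 0.0602
  (51 − 52.871)²/52.871 = 0.0662
χ² = 0.7420 + 0.8158 + 0.5820 + 0.6399 + 0.0602 + 0.0662 = 2.91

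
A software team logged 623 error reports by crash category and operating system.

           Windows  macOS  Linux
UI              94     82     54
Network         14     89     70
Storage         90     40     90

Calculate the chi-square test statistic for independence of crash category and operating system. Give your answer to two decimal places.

86.82

Row totals: 230, 173, 220. Column totals: 198, 211, 214. Grand total N = 623.
Expected counts (row total × column total / N):
  UI, Windows: 230×198/623 = 73.098
  UI, macOS: 230×211/623 = 77.897
  UI, Linux: 230×214/623 = 79.005
  Network, Windows: 173×198/623 = 54.982
  Network, macOS: 173×211/623 = 58.592
  Network, Linux: 173×214/623 = 59.425
  Storage, Windows: 220×198/623 = 69.920
  Storage, macOS: 220×211/623 = 74.510
  Storage, Linux: 220×214/623 = 75.570
Contributions (O − E)²/E:
  (94 − 73.098)²/73.098 = 5.9768
  (82 − 77.897)²/77.897 = 0.2161
  (54 − 79.005)²/79.005 = 7.9141
  (14 − 54.982)²/54.982 = 30.5468
  (89 − 58.592)²/58.592 = 15.7811
  (70 − 59.425)²/59.425 = 1.8819
  (90 − 69.920)²/69.920 = 5.7667
  (40 − 74.510)²/74.510 = 15.9836
  (90 − 75.570)²/75.570 = 2.7554
χ² = 5.9768 + 0.2161 + 7.9141 + 30.5468 + 15.7811 + 1.8819 + 5.7667 + 15.9836 + 2.7554 = 86.82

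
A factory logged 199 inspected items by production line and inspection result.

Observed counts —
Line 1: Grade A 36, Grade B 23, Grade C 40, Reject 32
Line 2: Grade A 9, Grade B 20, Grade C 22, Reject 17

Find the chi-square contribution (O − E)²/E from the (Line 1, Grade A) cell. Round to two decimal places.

1.37

Row total (Line 1) = 131; column total (Grade A) = 45; N = 199.
Expected count E = 131 × 45 / 199 = 29.623.
Contribution = (O − E)²/E = (36 − 29.623)² / 29.623 = 1.37.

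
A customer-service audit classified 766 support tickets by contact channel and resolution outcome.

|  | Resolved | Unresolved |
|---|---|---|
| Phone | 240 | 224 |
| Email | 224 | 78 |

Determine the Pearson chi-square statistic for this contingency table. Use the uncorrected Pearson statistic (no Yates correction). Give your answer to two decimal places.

Row totals: 464, 302. Column totals: 464, 302. Grand total N = 766.
Expected counts (row total × column total / N):
  Phone, Resolved: 464×464/766 = 281.065
  Phone, Unresolved: 464×302/766 = 182.935
  Email, Resolved: 302×464/766 = 182.935
  Email, Unresolved: 302×302/766 = 119.065
Contributions (O − E)²/E:
  (240 − 281.065)²/281.065 = 5.9998
  (224 − 182.935)²/182.935 = 9.2182
  (224 − 182.935)²/182.935 = 9.2182
  (78 − 119.065)²/119.065 = 14.1631
χ² = 5.9998 + 9.2182 + 9.2182 + 14.1631 = 38.60

38.60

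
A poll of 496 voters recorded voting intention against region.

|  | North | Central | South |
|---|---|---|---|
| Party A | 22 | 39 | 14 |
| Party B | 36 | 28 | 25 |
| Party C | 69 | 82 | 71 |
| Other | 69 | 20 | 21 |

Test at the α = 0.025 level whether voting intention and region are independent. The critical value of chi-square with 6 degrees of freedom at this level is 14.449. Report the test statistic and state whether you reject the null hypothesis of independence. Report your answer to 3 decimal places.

43.560; reject H₀

Row totals: 75, 89, 222, 110. Column totals: 196, 169, 131. Grand total N = 496.
Expected counts (row total × column total / N):
  Party A, North: 75×196/496 = 29.6371
  Party A, Central: 75×169/496 = 25.5544
  Party A, South: 75×131/496 = 19.8085
  Party B, North: 89×196/496 = 35.1694
  Party B, Central: 89×169/496 = 30.3246
  Party B, South: 89×131/496 = 23.5060
  Party C, North: 222×196/496 = 87.7258
  Party C, Central: 222×169/496 = 75.6411
  Party C, South: 222×131/496 = 58.6331
  Other, North: 110×196/496 = 43.4677
  Other, Central: 110×169/496 = 37.4798
  Other, South: 110×131/496 = 29.0524
Contributions (O − E)²/E:
  (22 − 29.6371)²/29.6371 = 1.9680
  (39 − 25.5544)²/25.5544 = 7.0745
  (14 − 19.8085)²/19.8085 = 1.7032
  (36 − 35.1694)²/35.1694 = 0.0196
  (28 − 30.3246)²/30.3246 = 0.1782
  (25 − 23.5060)²/23.5060 = 0.0950
  (69 − 87.7258)²/87.7258 = 3.9972
  (82 − 75.6411)²/75.6411 = 0.5346
  (71 − 58.6331)²/58.6331 = 2.6084
  (69 − 43.4677)²/43.4677 = 14.9973
  (20 − 37.4798)²/37.4798 = 8.1522
  (21 − 29.0524)²/29.0524 = 2.2319
χ² = 1.9680 + 7.0745 + 1.7032 + 0.0196 + 0.1782 + 0.0950 + 3.9972 + 0.5346 + 2.6084 + 14.9973 + 8.1522 + 2.2319 = 43.560
df = (4−1)(3−1) = 6. Since 43.560 > 14.449, reject the null hypothesis of independence at α = 0.025.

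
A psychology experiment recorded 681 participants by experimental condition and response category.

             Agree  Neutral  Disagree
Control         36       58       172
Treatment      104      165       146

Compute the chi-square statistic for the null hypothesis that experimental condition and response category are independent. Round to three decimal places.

56.604

Row totals: 266, 415. Column totals: 140, 223, 318. Grand total N = 681.
Expected counts (row total × column total / N):
  Control, Agree: 266×140/681 = 54.6843
  Control, Neutral: 266×223/681 = 87.1043
  Control, Disagree: 266×318/681 = 124.2115
  Treatment, Agree: 415×140/681 = 85.3157
  Treatment, Neutral: 415×223/681 = 135.8957
  Treatment, Disagree: 415×318/681 = 193.7885
Contributions (O − E)²/E:
  (36 − 54.6843)²/54.6843 = 6.3840
  (58 − 87.1043)²/87.1043 = 9.7247
  (172 − 124.2115)²/124.2115 = 18.3859
  (104 − 85.3157)²/85.3157 = 4.0919
  (165 − 135.8957)²/135.8957 = 6.2332
  (146 − 193.7885)²/193.7885 = 11.7847
χ² = 6.3840 + 9.7247 + 18.3859 + 4.0919 + 6.2332 + 11.7847 = 56.604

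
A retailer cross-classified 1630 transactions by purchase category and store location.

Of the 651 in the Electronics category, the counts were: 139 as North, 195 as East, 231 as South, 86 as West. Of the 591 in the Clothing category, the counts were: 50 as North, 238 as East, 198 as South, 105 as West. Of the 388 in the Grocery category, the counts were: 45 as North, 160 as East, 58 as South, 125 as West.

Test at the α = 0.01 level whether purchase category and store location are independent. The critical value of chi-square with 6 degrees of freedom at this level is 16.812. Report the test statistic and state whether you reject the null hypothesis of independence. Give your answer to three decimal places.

Row totals: 651, 591, 388. Column totals: 234, 593, 487, 316. Grand total N = 1630.
Expected counts (row total × column total / N):
  Electronics, North: 651×234/1630 = 93.45644
  Electronics, East: 651×593/1630 = 236.83620
  Electronics, South: 651×487/1630 = 194.50123
  Electronics, West: 651×316/1630 = 126.20613
  Clothing, North: 591×234/1630 = 84.84294
  Clothing, East: 591×593/1630 = 215.00798
  Clothing, South: 591×487/1630 = 176.57485
  Clothing, West: 591×316/1630 = 114.57423
  Grocery, North: 388×234/1630 = 55.70061
  Grocery, East: 388×593/1630 = 141.15583
  Grocery, South: 388×487/1630 = 115.92393
  Grocery, West: 388×316/1630 = 75.21963
Contributions (O − E)²/E:
  (139 − 93.45644)²/93.45644 = 22.1945
  (195 − 236.83620)²/236.83620 = 7.3902
  (231 − 194.50123)²/194.50123 = 6.8491
  (86 − 126.20613)²/126.20613 = 12.8087
  (50 − 84.84294)²/84.84294 = 14.3092
  (238 − 215.00798)²/215.00798 = 2.4587
  (198 − 176.57485)²/176.57485 = 2.5997
  (105 − 114.57423)²/114.57423 = 0.8001
  (45 − 55.70061)²/55.70061 = 2.0557
  (160 − 141.15583)²/141.15583 = 2.5157
  (58 − 115.92393)²/115.92393 = 28.9430
  (125 − 75.21963)²/75.21963 = 32.9447
χ² = 22.1945 + 7.3902 + 6.8491 + 12.8087 + 14.3092 + 2.4587 + 2.5997 + 0.8001 + 2.0557 + 2.5157 + 28.9430 + 32.9447 = 135.869
df = (3−1)(4−1) = 6. Since 135.869 > 16.812, reject the null hypothesis of independence at α = 0.01.

135.869; reject H₀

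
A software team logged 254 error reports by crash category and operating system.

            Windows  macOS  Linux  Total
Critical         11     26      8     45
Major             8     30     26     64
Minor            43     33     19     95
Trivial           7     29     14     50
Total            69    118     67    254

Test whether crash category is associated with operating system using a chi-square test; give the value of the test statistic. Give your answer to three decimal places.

33.022

Grand total N = 254.
Expected counts (row total × column total / N):
  Critical, Windows: 45×69/254 = 12.2244
  Critical, macOS: 45×118/254 = 20.9055
  Critical, Linux: 45×67/254 = 11.8701
  Major, Windows: 64×69/254 = 17.3858
  Major, macOS: 64×118/254 = 29.7323
  Major, Linux: 64×67/254 = 16.8819
  Minor, Windows: 95×69/254 = 25.8071
  Minor, macOS: 95×118/254 = 44.1339
  Minor, Linux: 95×67/254 = 25.0591
  Trivial, Windows: 50×69/254 = 13.5827
  Trivial, macOS: 50×118/254 = 23.2283
  Trivial, Linux: 50×67/254 = 13.1890
Contributions (O − E)²/E:
  (11 − 12.2244)²/12.2244 = 0.1226
  (26 − 20.9055)²/20.9055 = 1.2415
  (8 − 11.8701)²/11.8701 = 1.2618
  (8 − 17.3858)²/17.3858 = 5.0670
  (30 − 29.7323)²/29.7323 = 0.0024
  (26 − 16.8819)²/16.8819 = 4.9248
  (43 − 25.8071)²/25.8071 = 11.4540
  (33 − 44.1339)²/44.1339 = 2.8088
  (19 − 25.0591)²/25.0591 = 1.4650
  (7 − 13.5827)²/13.5827 = 3.1902
  (29 − 23.2283)²/23.2283 = 1.4341
  (14 − 13.1890)²/13.1890 = 0.0499
χ² = 0.1226 + 1.2415 + 1.2618 + 5.0670 + 0.0024 + 4.9248 + 11.4540 + 2.8088 + 1.4650 + 3.1902 + 1.4341 + 0.0499 = 33.022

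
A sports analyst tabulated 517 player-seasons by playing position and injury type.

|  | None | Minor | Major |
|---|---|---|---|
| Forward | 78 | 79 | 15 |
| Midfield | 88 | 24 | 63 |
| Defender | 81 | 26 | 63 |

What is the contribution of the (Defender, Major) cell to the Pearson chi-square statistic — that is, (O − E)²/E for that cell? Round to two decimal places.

Row total (Defender) = 170; column total (Major) = 141; N = 517.
Expected count E = 170 × 141 / 517 = 46.364.
Contribution = (O − E)²/E = (63 − 46.364)² / 46.364 = 5.97.

5.97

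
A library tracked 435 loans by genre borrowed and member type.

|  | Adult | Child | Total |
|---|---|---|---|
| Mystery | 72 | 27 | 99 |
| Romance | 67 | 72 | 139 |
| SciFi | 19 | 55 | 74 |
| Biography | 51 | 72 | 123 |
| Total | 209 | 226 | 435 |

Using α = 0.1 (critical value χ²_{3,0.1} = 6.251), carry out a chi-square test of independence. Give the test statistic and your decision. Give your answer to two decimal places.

41.13; reject H₀

Grand total N = 435.
Expected counts (row total × column total / N):
  Mystery, Adult: 99×209/435 = 47.566
  Mystery, Child: 99×226/435 = 51.434
  Romance, Adult: 139×209/435 = 66.784
  Romance, Child: 139×226/435 = 72.216
  SciFi, Adult: 74×209/435 = 35.554
  SciFi, Child: 74×226/435 = 38.446
  Biography, Adult: 123×209/435 = 59.097
  Biography, Child: 123×226/435 = 63.903
Contributions (O − E)²/E:
  (72 − 47.566)²/47.566 = 12.5514
  (27 − 51.434)²/51.434 = 11.6075
  (67 − 66.784)²/66.784 = 0.0007
  (72 − 72.216)²/72.216 = 0.0006
  (19 − 35.554)²/35.554 = 7.7076
  (55 − 38.446)²/38.446 = 7.1278
  (51 − 59.097)²/59.097 = 1.1094
  (72 − 63.903)²/63.903 = 1.0260
χ² = 12.5514 + 11.6075 + 0.0007 + 0.0006 + 7.7076 + 7.1278 + 1.1094 + 1.0260 = 41.13
df = (4−1)(2−1) = 3. Since 41.13 > 6.251, reject the null hypothesis of independence at α = 0.1.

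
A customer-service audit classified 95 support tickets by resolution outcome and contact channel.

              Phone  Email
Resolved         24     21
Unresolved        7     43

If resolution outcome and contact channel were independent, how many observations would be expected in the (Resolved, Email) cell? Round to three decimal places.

Row total (Resolved) = 45; column total (Email) = 64; grand total N = 95.
Expected count = (row total × column total) / N = 45 × 64 / 95 = 30.316.

30.316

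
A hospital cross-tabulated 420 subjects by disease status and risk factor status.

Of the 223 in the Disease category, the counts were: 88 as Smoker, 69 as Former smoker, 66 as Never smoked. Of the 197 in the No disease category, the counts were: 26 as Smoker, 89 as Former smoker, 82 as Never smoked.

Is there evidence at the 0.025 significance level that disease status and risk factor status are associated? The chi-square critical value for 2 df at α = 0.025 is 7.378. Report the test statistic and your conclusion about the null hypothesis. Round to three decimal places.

Row totals: 223, 197. Column totals: 114, 158, 148. Grand total N = 420.
Expected counts (row total × column total / N):
  Disease, Smoker: 223×114/420 = 60.5286
  Disease, Former smoker: 223×158/420 = 83.8905
  Disease, Never smoked: 223×148/420 = 78.5810
  No disease, Smoker: 197×114/420 = 53.4714
  No disease, Former smoker: 197×158/420 = 74.1095
  No disease, Never smoked: 197×148/420 = 69.4190
Contributions (O − E)²/E:
  (88 − 60.5286)²/60.5286 = 12.4681
  (69 − 83.8905)²/83.8905 = 2.6431
  (66 − 78.5810)²/78.5810 = 2.0142
  (26 − 53.4714)²/53.4714 = 14.1137
  (89 − 74.1095)²/74.1095 = 2.9919
  (82 − 69.4190)²/69.4190 = 2.2801
χ² = 12.4681 + 2.6431 + 2.0142 + 14.1137 + 2.9919 + 2.2801 = 36.511
df = (2−1)(3−1) = 2. Since 36.511 > 7.378, reject the null hypothesis of independence at α = 0.025.

36.511; reject H₀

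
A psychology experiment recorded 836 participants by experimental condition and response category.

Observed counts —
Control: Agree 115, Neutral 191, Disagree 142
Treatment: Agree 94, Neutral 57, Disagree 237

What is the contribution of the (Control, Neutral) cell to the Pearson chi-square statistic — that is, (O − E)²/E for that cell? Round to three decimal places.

25.400

Row total (Control) = 448; column total (Neutral) = 248; N = 836.
Expected count E = 448 × 248 / 836 = 132.8995.
Contribution = (O − E)²/E = (191 − 132.8995)² / 132.8995 = 25.400.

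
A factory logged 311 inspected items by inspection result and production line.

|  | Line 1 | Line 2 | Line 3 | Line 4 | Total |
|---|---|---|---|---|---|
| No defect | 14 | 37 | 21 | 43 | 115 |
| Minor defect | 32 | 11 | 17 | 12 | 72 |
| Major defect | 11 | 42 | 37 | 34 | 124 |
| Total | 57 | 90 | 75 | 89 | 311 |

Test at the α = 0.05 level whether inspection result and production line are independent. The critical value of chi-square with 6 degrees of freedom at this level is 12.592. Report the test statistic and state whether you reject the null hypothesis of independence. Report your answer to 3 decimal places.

Grand total N = 311.
Expected counts (row total × column total / N):
  No defect, Line 1: 115×57/311 = 21.0772
  No defect, Line 2: 115×90/311 = 33.2797
  No defect, Line 3: 115×75/311 = 27.7331
  No defect, Line 4: 115×89/311 = 32.9100
  Minor defect, Line 1: 72×57/311 = 13.1961
  Minor defect, Line 2: 72×90/311 = 20.8360
  Minor defect, Line 3: 72×75/311 = 17.3633
  Minor defect, Line 4: 72×89/311 = 20.6045
  Major defect, Line 1: 124×57/311 = 22.7267
  Major defect, Line 2: 124×90/311 = 35.8842
  Major defect, Line 3: 124×75/311 = 29.9035
  Major defect, Line 4: 124×89/311 = 35.4855
Contributions (O − E)²/E:
  (14 − 21.0772)²/21.0772 = 2.3763
  (37 − 33.2797)²/33.2797 = 0.4159
  (21 − 27.7331)²/27.7331 = 1.6347
  (43 − 32.9100)²/32.9100 = 3.0935
  (32 − 13.1961)²/13.1961 = 26.7948
  (11 − 20.8360)²/20.8360 = 4.6433
  (17 − 17.3633)²/17.3633 = 0.0076
  (12 − 20.6045)²/20.6045 = 3.5933
  (11 − 22.7267)²/22.7267 = 6.0508
  (42 − 35.8842)²/35.8842 = 1.0423
  (37 − 29.9035)²/29.9035 = 1.6841
  (34 − 35.4855)²/35.4855 = 0.0622
χ² = 2.3763 + 0.4159 + 1.6347 + 3.0935 + 26.7948 + 4.6433 + 0.0076 + 3.5933 + 6.0508 + 1.0423 + 1.6841 + 0.0622 = 51.399
df = (3−1)(4−1) = 6. Since 51.399 > 12.592, reject the null hypothesis of independence at α = 0.05.

51.399; reject H₀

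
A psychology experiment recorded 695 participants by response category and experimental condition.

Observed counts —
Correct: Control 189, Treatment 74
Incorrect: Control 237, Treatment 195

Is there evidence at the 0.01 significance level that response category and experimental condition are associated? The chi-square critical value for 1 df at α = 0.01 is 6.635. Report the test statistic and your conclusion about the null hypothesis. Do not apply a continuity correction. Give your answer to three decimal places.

Row totals: 263, 432. Column totals: 426, 269. Grand total N = 695.
Expected counts (row total × column total / N):
  Correct, Control: 263×426/695 = 161.2058
  Correct, Treatment: 263×269/695 = 101.7942
  Incorrect, Control: 432×426/695 = 264.7942
  Incorrect, Treatment: 432×269/695 = 167.2058
Contributions (O − E)²/E:
  (189 − 161.2058)²/161.2058 = 4.7921
  (74 − 101.7942)²/101.7942 = 7.5890
  (237 − 264.7942)²/264.7942 = 2.9174
  (195 − 167.2058)²/167.2058 = 4.6202
χ² = 4.7921 + 7.5890 + 2.9174 + 4.6202 = 19.919
df = (2−1)(2−1) = 1. Since 19.919 > 6.635, reject the null hypothesis of independence at α = 0.01.

19.919; reject H₀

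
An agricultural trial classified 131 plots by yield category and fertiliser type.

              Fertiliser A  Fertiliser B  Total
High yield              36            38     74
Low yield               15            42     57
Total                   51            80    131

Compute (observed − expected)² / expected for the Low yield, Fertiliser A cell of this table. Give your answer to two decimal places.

2.33

Row total (Low yield) = 57; column total (Fertiliser A) = 51; N = 131.
Expected count E = 57 × 51 / 131 = 22.191.
Contribution = (O − E)²/E = (15 − 22.191)² / 22.191 = 2.33.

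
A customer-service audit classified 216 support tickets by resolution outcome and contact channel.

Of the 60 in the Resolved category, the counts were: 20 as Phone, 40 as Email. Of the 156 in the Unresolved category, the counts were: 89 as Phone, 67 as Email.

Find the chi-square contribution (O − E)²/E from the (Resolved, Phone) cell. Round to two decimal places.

3.49

Row total (Resolved) = 60; column total (Phone) = 109; N = 216.
Expected count E = 60 × 109 / 216 = 30.278.
Contribution = (O − E)²/E = (20 − 30.278)² / 30.278 = 3.49.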